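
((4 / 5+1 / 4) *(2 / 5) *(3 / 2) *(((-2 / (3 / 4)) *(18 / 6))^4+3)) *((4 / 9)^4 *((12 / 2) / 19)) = 3672704 / 115425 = 31.82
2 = 2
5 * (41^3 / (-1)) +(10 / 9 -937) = -3109868 / 9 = -345540.89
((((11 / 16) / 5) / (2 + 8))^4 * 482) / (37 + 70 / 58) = 102325949 / 226918400000000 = 0.00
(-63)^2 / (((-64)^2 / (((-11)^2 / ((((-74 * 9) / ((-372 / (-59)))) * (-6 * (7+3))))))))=1654191 / 89415680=0.02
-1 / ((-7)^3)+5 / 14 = 247 / 686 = 0.36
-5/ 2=-2.50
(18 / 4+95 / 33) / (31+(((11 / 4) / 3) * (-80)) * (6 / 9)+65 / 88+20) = 2.59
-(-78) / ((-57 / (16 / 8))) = -52 / 19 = -2.74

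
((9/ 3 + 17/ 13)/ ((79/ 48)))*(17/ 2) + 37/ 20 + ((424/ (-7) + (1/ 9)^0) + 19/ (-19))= -5244247/ 143780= -36.47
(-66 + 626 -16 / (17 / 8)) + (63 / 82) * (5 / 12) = 3082361 / 5576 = 552.79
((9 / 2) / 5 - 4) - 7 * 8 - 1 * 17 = -761 / 10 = -76.10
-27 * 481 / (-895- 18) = 12987 / 913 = 14.22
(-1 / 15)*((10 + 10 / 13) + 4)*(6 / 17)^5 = -0.01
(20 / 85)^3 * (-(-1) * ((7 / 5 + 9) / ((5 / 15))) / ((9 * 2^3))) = 416 / 73695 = 0.01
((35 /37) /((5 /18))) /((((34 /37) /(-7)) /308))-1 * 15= -136083 /17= -8004.88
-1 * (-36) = 36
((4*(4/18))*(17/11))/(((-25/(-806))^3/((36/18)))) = 142420999552/1546875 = 92070.14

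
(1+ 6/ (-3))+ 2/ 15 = -13/ 15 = -0.87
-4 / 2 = -2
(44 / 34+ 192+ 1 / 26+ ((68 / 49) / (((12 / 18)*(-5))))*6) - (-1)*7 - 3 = 21098641 / 108290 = 194.83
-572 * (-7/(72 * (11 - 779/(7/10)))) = -7007/138834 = -0.05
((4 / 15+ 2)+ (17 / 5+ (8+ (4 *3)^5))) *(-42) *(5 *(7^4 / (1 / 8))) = -1003763788720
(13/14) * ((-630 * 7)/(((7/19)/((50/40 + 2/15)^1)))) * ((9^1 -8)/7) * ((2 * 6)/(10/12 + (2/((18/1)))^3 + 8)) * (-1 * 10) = 2690141220/90167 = 29835.10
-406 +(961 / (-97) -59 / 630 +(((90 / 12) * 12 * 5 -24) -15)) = -305603 / 61110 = -5.00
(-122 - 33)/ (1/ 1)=-155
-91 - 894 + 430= -555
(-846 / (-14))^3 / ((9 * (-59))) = -8409663 / 20237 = -415.56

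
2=2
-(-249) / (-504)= -0.49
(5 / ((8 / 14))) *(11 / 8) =385 / 32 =12.03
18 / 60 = 3 / 10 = 0.30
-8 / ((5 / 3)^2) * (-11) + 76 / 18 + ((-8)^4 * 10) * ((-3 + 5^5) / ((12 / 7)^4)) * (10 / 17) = 299838115934 / 34425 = 8709894.44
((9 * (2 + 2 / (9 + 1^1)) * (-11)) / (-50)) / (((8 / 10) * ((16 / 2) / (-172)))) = -46827 / 400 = -117.07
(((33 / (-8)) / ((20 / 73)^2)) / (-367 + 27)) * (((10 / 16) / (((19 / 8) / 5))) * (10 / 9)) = 58619 / 248064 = 0.24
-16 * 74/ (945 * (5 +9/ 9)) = -592/ 2835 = -0.21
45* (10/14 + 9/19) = 7110/133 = 53.46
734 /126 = 367 /63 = 5.83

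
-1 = -1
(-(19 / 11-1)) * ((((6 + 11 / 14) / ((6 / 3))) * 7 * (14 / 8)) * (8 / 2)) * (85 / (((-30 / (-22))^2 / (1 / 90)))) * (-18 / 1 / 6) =24871 / 135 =184.23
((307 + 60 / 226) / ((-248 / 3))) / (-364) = 104163 / 10200736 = 0.01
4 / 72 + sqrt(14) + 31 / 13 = 571 / 234 + sqrt(14) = 6.18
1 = 1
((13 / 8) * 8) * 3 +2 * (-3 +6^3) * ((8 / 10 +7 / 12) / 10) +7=10493 / 100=104.93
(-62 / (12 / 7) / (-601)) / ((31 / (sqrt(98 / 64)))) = 49 * sqrt(2) / 28848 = 0.00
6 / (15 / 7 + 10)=42 / 85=0.49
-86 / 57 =-1.51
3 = 3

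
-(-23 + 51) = -28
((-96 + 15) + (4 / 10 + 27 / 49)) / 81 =-0.99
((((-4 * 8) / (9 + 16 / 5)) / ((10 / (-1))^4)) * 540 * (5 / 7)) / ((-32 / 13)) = 351 / 8540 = 0.04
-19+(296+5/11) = 3052/11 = 277.45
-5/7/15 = -0.05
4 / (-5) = -4 / 5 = -0.80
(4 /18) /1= 2 /9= 0.22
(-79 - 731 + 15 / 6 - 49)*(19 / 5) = -32547 / 10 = -3254.70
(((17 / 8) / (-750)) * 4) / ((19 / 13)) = -221 / 28500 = -0.01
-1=-1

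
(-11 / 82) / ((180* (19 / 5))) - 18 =-1009595 / 56088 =-18.00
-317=-317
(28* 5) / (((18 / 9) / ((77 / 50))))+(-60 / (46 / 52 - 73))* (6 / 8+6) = 14177 / 125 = 113.42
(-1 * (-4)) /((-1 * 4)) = -1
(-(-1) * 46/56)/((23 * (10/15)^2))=9/112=0.08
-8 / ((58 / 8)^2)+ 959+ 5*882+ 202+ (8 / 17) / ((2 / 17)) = 5574.85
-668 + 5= -663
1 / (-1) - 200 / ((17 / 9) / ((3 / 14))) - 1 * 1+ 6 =-2224 / 119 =-18.69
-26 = -26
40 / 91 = 0.44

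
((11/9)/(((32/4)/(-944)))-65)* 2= -3766/9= -418.44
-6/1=-6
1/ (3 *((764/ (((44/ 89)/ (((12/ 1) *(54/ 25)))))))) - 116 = -3833342221/ 33046056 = -116.00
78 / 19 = 4.11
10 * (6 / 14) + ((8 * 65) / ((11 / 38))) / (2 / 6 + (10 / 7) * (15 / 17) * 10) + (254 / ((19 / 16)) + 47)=2730207181 / 6757597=404.02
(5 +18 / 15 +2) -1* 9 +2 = 6 / 5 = 1.20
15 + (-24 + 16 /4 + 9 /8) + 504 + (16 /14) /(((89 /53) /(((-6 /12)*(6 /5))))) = 12452939 /24920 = 499.72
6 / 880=3 / 440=0.01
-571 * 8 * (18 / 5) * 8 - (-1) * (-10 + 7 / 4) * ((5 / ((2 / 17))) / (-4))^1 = -21035319 / 160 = -131470.74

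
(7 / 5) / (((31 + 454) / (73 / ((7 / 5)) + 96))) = 1037 / 2425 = 0.43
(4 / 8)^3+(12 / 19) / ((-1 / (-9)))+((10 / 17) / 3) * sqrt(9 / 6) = 5 * sqrt(6) / 51+883 / 152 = 6.05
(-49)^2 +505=2906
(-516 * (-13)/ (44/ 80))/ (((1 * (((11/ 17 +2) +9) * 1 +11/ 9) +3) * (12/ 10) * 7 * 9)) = 475150/ 46739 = 10.17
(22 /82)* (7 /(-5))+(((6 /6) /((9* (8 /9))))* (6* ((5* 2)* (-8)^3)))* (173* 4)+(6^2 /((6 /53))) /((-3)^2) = -1634205701 /615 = -2657245.04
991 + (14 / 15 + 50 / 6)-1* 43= 14359 / 15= 957.27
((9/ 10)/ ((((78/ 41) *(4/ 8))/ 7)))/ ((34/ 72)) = 15498/ 1105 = 14.03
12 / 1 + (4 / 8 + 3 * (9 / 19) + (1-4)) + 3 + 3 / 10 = 1351 / 95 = 14.22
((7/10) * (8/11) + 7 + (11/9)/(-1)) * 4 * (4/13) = 49792/6435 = 7.74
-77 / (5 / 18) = -1386 / 5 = -277.20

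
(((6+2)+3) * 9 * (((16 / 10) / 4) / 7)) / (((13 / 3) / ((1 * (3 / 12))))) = 297 / 910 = 0.33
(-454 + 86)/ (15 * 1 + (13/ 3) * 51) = -92/ 59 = -1.56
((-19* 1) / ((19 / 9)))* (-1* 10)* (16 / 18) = 80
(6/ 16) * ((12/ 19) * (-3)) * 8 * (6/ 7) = -4.87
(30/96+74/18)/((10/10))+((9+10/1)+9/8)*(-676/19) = -1946945/2736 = -711.60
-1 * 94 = -94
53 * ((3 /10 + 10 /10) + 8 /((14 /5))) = 15423 /70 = 220.33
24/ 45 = 8/ 15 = 0.53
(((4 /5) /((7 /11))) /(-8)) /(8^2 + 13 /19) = -209 /86030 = -0.00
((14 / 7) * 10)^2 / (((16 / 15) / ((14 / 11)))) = 5250 / 11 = 477.27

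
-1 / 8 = -0.12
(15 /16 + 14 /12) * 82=4141 /24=172.54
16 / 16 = 1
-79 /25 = -3.16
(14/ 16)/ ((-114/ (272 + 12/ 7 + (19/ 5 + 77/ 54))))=-527197/ 246240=-2.14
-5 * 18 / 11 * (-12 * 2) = 2160 / 11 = 196.36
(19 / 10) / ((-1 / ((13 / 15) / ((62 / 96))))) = -2.55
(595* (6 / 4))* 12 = 10710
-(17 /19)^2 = -289 /361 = -0.80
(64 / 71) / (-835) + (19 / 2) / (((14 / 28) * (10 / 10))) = 1126351 / 59285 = 19.00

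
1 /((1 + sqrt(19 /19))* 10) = 1 /20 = 0.05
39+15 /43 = 1692 /43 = 39.35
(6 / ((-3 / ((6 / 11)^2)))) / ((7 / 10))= -720 / 847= -0.85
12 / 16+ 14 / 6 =37 / 12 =3.08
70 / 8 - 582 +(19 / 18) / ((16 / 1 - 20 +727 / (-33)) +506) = -108956063 / 190068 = -573.25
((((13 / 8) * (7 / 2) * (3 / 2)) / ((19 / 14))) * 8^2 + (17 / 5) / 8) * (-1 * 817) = -329039.22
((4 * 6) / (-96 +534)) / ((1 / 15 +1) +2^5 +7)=60 / 43873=0.00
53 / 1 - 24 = 29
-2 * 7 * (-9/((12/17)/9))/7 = 459/2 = 229.50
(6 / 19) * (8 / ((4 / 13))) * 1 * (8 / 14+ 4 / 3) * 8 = 16640 / 133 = 125.11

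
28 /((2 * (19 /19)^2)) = 14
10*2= 20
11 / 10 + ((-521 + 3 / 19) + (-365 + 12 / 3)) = -167341 / 190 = -880.74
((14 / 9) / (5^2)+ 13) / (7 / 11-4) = -32329 / 8325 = -3.88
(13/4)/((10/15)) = 39/8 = 4.88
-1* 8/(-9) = 8/9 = 0.89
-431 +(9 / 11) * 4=-4705 / 11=-427.73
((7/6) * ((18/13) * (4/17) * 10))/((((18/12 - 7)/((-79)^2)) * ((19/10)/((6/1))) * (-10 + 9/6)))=1258185600/785213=1602.35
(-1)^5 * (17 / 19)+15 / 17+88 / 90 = 14032 / 14535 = 0.97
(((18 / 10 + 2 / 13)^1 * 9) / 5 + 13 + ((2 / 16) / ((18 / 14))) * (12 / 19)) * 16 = 4913816 / 18525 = 265.25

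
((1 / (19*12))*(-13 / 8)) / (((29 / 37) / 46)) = -11063 / 26448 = -0.42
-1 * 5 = -5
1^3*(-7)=-7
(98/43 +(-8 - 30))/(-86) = 768/1849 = 0.42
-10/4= -5/2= -2.50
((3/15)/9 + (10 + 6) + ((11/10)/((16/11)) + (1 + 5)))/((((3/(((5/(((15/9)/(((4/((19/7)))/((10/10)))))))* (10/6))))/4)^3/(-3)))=-36002377600/555579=-64801.55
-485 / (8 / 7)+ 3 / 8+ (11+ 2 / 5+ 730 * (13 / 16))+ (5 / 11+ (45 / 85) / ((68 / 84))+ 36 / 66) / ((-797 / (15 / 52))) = 21621978009 / 119773160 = 180.52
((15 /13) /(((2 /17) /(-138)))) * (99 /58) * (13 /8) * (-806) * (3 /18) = 233995905 /464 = 504301.52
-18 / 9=-2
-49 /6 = -8.17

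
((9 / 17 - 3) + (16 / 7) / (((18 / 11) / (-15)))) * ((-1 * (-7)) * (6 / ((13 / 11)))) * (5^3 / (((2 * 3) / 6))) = -22995500 / 221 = -104052.04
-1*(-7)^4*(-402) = 965202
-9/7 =-1.29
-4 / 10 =-2 / 5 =-0.40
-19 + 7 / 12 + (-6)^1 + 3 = -257 / 12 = -21.42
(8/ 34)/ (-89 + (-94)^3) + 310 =4377646706/ 14121441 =310.00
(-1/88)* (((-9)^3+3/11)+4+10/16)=63721/7744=8.23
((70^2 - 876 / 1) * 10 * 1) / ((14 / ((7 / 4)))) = 5030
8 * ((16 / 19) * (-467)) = -59776 / 19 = -3146.11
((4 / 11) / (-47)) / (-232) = 1 / 29986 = 0.00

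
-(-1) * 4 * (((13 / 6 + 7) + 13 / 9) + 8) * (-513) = -38190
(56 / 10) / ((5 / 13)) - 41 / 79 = 27731 / 1975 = 14.04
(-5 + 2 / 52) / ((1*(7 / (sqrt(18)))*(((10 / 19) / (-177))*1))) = 1301481*sqrt(2) / 1820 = 1011.30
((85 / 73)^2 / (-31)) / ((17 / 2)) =-850 / 165199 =-0.01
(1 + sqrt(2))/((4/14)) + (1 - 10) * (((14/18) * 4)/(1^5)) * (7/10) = -161/10 + 7 * sqrt(2)/2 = -11.15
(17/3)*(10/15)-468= -4178/9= -464.22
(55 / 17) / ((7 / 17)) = 55 / 7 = 7.86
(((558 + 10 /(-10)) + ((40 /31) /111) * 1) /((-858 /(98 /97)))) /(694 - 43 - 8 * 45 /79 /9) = -7419456667 /7358408022537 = -0.00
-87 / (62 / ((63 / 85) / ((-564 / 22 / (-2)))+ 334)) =-116106807 / 247690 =-468.76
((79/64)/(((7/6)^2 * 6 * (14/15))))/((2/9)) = 31995/43904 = 0.73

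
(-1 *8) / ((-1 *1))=8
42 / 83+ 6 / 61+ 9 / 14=88407 / 70882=1.25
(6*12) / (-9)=-8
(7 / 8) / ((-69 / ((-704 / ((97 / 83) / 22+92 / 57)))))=21371504 / 3990983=5.35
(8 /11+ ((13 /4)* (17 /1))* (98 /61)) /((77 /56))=480380 /7381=65.08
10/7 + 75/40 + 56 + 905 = 54001/56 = 964.30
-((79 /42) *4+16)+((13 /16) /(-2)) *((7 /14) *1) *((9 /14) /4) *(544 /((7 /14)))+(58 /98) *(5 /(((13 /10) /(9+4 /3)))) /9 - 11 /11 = -7901653 /137592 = -57.43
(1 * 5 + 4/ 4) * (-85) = -510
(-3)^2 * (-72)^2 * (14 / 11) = 653184 / 11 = 59380.36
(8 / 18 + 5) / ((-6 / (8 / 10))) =-98 / 135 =-0.73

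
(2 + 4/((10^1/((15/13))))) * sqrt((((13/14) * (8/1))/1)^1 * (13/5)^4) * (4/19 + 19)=60736 * sqrt(91)/665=871.25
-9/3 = -3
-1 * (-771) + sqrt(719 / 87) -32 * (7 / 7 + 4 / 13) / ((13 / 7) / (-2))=sqrt(62553) / 87 + 137915 / 169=818.94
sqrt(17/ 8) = sqrt(34)/ 4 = 1.46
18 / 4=9 / 2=4.50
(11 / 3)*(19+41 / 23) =5258 / 69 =76.20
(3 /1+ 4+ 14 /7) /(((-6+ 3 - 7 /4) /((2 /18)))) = -4 /19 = -0.21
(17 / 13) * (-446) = -583.23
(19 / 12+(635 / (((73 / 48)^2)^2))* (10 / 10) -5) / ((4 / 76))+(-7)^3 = 629543078785 / 340778892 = 1847.37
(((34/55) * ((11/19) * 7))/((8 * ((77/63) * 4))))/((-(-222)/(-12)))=-1071/309320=-0.00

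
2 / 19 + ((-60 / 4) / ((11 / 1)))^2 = 4517 / 2299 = 1.96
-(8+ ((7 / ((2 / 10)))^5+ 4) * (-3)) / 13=12120433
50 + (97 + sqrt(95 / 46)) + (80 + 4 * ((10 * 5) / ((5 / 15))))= sqrt(4370) / 46 + 827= 828.44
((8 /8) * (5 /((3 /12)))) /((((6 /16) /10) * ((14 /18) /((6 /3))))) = 9600 /7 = 1371.43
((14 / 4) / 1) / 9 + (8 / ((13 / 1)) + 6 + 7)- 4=10.00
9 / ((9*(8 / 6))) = 3 / 4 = 0.75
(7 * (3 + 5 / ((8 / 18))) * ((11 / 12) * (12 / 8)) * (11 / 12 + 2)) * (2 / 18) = 51205 / 1152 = 44.45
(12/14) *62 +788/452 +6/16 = 349693/6328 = 55.26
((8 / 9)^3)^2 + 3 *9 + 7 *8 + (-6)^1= 41183101 / 531441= 77.49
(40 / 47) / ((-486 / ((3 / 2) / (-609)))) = 10 / 2318463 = 0.00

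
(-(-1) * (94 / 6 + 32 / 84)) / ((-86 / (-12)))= 2.24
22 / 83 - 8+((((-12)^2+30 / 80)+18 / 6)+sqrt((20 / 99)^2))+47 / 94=9225527 / 65736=140.34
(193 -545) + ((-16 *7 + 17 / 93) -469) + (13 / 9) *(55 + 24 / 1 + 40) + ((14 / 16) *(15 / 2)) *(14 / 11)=-18477247 / 24552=-752.58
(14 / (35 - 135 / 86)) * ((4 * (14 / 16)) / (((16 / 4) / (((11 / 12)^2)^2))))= 30848587 / 119232000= 0.26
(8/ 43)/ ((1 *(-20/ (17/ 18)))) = -17/ 1935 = -0.01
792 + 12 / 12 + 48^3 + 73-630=110828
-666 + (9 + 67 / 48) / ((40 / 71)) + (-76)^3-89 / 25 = -4220420231 / 9600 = -439627.11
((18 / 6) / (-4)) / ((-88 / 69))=207 / 352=0.59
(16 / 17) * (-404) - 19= -6787 / 17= -399.24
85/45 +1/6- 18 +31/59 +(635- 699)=-84343/1062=-79.42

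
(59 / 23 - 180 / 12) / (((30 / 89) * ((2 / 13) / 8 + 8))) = -661804 / 143865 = -4.60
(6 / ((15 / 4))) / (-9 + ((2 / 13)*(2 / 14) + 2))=-728 / 3175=-0.23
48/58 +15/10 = 135/58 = 2.33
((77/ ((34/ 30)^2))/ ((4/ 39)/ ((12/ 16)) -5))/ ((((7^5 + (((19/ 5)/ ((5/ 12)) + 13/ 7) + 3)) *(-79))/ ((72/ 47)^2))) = 0.00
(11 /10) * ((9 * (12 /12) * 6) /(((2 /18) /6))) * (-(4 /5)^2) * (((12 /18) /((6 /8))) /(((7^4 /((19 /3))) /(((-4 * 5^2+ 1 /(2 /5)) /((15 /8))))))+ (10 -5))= -3005459424 /300125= -10014.03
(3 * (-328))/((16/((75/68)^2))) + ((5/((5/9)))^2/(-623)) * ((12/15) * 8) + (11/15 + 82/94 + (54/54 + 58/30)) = -288824950381/4061860320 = -71.11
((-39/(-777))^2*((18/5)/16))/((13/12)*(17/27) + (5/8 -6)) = -123201/1019966605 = -0.00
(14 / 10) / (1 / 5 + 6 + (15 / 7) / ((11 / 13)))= 539 / 3362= 0.16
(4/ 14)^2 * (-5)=-20/ 49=-0.41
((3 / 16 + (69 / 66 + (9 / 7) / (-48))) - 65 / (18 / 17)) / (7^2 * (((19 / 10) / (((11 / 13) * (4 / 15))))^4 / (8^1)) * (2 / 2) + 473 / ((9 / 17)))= -1819001417728 / 957703501042463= -0.00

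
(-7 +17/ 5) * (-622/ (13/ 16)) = 179136/ 65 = 2755.94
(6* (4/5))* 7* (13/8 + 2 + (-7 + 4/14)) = -519/5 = -103.80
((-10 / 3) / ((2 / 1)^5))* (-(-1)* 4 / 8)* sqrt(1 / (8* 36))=-0.00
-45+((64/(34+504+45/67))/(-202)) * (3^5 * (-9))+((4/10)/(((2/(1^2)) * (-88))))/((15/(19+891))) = -9590835691/218711460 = -43.85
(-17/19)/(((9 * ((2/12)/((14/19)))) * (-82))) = 238/44403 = 0.01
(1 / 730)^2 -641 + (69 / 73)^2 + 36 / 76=-6476347081 / 10125100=-639.63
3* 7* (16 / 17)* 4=1344 / 17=79.06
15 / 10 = 3 / 2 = 1.50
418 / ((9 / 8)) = 3344 / 9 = 371.56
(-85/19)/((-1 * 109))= 85/2071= 0.04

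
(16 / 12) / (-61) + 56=55.98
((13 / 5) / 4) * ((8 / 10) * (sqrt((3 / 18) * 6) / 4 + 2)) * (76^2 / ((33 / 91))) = 5124756 / 275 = 18635.48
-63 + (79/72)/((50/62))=-110951/1800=-61.64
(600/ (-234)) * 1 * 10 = -1000/ 39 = -25.64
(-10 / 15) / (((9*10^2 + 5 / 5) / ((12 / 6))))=-4 / 2703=-0.00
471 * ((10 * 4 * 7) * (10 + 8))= 2373840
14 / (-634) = -7 / 317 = -0.02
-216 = -216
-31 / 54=-0.57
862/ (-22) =-431/ 11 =-39.18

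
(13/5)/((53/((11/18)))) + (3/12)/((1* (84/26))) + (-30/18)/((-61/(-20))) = -3577321/8147160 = -0.44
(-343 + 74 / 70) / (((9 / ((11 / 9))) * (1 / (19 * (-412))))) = 1030540544 / 2835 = 363506.36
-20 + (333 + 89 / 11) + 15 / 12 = 14183 / 44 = 322.34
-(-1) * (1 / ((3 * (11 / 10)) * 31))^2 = 100 / 1046529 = 0.00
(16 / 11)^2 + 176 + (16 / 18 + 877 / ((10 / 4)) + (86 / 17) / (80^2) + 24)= 32808316907 / 59241600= 553.81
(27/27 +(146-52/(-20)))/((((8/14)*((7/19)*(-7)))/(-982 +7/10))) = 34865589/350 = 99615.97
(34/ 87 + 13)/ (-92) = -1165/ 8004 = -0.15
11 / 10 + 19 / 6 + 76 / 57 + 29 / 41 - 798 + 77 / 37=-5989204 / 7585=-789.61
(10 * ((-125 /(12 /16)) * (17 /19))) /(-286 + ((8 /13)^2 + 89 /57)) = 14365000 /2736349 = 5.25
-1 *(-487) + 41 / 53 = 25852 / 53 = 487.77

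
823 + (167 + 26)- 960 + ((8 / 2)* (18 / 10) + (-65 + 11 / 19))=-116 / 95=-1.22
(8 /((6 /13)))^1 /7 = 52 /21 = 2.48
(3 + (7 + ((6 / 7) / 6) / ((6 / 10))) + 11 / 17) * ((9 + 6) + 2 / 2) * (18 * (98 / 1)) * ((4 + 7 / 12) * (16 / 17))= 1325273.91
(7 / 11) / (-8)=-7 / 88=-0.08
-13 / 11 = -1.18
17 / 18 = 0.94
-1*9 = -9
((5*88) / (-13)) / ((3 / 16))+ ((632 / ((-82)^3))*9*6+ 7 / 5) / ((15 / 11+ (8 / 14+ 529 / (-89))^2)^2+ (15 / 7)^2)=-40604435986019336261825357 / 224941163037323460175695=-180.51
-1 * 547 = -547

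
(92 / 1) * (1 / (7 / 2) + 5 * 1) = 486.29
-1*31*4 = -124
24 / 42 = 4 / 7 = 0.57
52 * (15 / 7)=111.43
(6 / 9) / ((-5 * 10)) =-1 / 75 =-0.01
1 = 1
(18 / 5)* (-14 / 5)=-252 / 25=-10.08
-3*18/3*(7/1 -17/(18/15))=129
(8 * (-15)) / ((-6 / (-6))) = -120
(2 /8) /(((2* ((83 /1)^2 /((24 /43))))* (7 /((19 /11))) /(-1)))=-57 /22809479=-0.00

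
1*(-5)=-5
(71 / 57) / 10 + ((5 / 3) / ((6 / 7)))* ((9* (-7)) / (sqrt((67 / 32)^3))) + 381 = 217241 / 570 - 15680* sqrt(134) / 4489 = 340.69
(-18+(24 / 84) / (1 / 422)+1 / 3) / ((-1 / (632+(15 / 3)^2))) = -473259 / 7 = -67608.43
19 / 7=2.71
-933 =-933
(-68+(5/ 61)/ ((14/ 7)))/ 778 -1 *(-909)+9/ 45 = 431446681/ 474580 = 909.11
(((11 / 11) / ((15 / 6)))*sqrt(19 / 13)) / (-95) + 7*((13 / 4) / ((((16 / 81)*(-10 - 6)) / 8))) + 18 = -5067 / 128 - 2*sqrt(247) / 6175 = -39.59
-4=-4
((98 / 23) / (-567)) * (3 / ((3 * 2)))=-7 / 1863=-0.00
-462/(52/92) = -10626/13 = -817.38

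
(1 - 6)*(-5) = 25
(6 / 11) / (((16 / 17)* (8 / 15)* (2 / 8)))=765 / 176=4.35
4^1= 4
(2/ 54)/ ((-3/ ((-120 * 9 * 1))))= 40/ 3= 13.33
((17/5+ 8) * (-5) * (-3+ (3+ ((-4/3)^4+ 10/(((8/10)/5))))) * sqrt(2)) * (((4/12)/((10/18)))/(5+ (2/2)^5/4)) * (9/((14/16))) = -3233648 * sqrt(2)/735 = -6221.86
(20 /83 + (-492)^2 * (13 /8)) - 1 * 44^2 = 32487714 /83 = 391418.24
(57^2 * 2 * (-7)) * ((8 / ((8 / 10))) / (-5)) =90972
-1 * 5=-5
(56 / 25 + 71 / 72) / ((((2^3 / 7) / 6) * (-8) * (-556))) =40649 / 10675200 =0.00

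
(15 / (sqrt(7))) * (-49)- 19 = -105 * sqrt(7)- 19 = -296.80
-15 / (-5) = 3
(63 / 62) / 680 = 63 / 42160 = 0.00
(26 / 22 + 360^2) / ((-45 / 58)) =-82685554 / 495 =-167041.52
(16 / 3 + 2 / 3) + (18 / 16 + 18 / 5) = 429 / 40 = 10.72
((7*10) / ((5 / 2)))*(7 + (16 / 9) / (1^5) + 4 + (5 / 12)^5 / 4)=89048435 / 248832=357.87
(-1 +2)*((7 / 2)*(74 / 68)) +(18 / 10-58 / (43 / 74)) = -1377279 / 14620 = -94.21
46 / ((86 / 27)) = 621 / 43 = 14.44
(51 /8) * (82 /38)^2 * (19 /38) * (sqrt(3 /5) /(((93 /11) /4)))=314347 * sqrt(15) /223820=5.44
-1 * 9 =-9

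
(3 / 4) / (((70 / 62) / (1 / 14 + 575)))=748743 / 1960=382.01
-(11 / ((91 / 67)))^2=-543169 / 8281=-65.59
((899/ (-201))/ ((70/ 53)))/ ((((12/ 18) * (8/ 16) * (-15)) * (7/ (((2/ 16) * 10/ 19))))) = 47647/ 7485240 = 0.01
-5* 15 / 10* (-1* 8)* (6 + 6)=720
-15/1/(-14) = 15/14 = 1.07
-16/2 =-8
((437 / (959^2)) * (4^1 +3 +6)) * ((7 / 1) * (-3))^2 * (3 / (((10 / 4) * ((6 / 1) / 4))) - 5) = -1073709 / 93845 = -11.44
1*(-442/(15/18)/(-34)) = 78/5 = 15.60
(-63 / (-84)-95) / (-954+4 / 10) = 1885 / 19072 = 0.10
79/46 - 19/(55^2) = 238101/139150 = 1.71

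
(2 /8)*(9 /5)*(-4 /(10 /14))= -63 /25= -2.52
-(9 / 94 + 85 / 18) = -2038 / 423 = -4.82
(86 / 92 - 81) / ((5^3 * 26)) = -3683 / 149500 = -0.02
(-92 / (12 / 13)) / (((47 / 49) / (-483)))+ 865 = 2399466 / 47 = 51052.47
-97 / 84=-1.15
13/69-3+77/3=1577/69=22.86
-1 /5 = -0.20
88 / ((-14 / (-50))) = 2200 / 7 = 314.29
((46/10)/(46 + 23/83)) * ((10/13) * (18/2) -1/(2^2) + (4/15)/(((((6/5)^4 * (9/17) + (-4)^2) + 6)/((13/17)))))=816636917/1229524140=0.66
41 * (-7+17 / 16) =-243.44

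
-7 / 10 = -0.70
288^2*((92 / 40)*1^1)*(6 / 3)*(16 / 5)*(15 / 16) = 5723136 / 5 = 1144627.20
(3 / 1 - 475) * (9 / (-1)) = 4248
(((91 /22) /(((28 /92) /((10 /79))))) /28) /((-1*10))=-299 /48664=-0.01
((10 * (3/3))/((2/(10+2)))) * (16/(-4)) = -240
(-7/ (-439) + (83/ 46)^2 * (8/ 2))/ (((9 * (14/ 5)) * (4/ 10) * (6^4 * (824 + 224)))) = 0.00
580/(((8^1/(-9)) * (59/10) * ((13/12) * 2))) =-51.04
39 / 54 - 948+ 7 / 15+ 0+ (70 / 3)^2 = -402.37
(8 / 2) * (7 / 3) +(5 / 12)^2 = 1369 / 144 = 9.51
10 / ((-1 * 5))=-2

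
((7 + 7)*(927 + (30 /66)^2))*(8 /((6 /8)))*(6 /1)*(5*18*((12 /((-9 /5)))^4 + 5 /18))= 147714480355.56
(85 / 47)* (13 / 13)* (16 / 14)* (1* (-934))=-1930.46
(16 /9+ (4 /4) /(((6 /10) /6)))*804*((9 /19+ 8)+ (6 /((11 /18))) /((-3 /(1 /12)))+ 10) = 36021344 /209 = 172350.93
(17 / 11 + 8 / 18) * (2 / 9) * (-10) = -3940 / 891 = -4.42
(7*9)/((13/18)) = 1134/13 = 87.23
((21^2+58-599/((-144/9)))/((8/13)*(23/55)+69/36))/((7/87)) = 1601716545/522284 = 3066.75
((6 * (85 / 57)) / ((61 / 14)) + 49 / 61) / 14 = 473 / 2318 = 0.20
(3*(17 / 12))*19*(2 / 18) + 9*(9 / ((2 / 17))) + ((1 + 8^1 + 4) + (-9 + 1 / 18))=25255 / 36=701.53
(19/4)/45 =19/180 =0.11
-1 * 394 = -394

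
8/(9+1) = 0.80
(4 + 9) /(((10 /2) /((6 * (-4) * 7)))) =-2184 /5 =-436.80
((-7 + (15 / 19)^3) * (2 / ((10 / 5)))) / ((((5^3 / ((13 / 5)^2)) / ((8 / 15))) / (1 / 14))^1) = -30175288 / 2250609375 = -0.01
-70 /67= -1.04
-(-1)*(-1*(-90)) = 90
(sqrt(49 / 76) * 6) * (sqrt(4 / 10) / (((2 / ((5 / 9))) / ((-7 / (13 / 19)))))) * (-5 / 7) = 35 * sqrt(190) / 78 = 6.19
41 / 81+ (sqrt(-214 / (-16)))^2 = 8995 / 648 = 13.88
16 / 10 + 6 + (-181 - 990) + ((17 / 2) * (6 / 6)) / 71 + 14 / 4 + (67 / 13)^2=-67987423 / 59995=-1133.22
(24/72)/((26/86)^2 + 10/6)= 1849/9752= 0.19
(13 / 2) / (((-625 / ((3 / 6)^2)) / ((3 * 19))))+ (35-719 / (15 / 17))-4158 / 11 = -17370223 / 15000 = -1158.01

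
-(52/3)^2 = -2704/9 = -300.44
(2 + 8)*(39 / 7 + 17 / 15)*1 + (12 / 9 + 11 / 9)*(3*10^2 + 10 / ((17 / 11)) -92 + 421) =603697 / 357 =1691.03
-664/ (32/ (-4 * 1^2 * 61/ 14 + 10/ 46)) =229993/ 644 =357.13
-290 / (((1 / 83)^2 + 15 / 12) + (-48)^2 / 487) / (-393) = 3891733880 / 31544414991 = 0.12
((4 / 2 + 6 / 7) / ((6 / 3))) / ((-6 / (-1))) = 5 / 21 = 0.24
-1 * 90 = -90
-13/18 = -0.72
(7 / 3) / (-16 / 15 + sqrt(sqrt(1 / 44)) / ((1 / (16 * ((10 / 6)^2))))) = 4455 / 139506892 + 16875 * 11^(3 / 4) * sqrt(2) / 279013784 + 703125 * sqrt(11) / 279013784 + 29296875 * 11^(1 / 4) * sqrt(2) / 558027568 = 0.14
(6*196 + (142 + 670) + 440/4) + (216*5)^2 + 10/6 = 3505499/3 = 1168499.67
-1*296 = -296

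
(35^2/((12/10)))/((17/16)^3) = 851.08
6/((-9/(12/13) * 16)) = -1/26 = -0.04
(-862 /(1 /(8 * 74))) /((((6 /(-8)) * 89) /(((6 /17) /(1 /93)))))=379666176 /1513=250936.01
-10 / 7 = -1.43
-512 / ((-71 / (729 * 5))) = 1866240 / 71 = 26285.07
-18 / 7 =-2.57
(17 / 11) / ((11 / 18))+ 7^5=2033953 / 121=16809.53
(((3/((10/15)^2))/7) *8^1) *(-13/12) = -117/14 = -8.36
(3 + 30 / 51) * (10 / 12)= 2.99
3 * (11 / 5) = 33 / 5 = 6.60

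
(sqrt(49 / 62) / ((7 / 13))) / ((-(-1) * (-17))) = -13 * sqrt(62) / 1054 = -0.10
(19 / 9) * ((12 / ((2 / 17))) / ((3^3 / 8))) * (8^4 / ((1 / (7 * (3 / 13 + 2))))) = 4297129984 / 1053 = 4080845.19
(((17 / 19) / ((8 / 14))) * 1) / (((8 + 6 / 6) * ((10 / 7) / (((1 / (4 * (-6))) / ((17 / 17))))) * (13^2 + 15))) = -833 / 30205440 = -0.00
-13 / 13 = -1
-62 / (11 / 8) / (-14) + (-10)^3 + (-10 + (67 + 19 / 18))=-1301071 / 1386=-938.72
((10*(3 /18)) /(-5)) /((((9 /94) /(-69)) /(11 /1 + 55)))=47564 /3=15854.67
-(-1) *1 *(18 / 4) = 9 / 2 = 4.50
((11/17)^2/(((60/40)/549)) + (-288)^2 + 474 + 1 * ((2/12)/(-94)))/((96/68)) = 13621777343/230112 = 59196.29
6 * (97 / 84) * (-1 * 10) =-485 / 7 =-69.29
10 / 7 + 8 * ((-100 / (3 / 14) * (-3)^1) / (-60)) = -3890 / 21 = -185.24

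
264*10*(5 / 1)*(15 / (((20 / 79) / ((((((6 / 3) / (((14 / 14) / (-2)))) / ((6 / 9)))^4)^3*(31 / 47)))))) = 52776305414553600 / 47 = 1122900115203268.09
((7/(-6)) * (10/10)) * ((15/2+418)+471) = -12551/12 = -1045.92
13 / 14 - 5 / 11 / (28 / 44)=3 / 14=0.21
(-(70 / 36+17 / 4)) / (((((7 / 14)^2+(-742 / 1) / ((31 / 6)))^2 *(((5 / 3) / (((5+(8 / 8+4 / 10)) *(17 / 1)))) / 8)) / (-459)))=570779753472 / 7900543225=72.25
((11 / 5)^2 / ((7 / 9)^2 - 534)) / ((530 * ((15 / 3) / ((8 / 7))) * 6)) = -6534 / 10018159375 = -0.00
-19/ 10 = -1.90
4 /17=0.24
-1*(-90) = 90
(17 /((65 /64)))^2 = 280.18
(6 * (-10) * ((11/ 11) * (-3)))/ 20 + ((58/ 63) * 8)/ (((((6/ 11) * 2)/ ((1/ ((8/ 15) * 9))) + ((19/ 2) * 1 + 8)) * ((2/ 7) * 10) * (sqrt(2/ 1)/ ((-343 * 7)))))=9 - 3063676 * sqrt(2)/ 22509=-183.49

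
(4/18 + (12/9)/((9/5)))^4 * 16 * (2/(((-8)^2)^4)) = 28561/17414258688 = 0.00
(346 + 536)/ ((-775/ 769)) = -678258/ 775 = -875.17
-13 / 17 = -0.76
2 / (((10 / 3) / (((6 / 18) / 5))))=1 / 25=0.04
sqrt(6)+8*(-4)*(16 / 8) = -64+sqrt(6) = -61.55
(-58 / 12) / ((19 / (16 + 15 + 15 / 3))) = -174 / 19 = -9.16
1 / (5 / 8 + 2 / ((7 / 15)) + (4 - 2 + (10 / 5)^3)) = 56 / 835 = 0.07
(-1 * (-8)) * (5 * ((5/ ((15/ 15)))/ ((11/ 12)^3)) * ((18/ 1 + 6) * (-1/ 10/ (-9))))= 92160/ 1331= 69.24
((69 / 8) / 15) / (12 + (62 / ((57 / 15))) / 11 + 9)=4807 / 187960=0.03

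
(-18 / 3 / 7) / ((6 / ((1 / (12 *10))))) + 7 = 5879 / 840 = 7.00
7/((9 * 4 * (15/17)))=0.22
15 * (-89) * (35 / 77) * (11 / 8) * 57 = -380475 / 8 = -47559.38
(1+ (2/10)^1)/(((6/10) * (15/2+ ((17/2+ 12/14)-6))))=0.18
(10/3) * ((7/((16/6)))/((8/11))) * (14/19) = 2695/304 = 8.87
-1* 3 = -3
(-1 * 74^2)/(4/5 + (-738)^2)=-6845/680806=-0.01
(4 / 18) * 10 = 20 / 9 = 2.22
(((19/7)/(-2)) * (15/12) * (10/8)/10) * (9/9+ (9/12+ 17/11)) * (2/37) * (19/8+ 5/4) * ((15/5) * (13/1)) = -15579525/2917376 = -5.34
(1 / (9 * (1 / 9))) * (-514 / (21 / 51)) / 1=-8738 / 7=-1248.29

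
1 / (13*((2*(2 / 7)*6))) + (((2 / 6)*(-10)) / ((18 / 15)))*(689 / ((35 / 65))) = -23288053 / 6552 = -3554.34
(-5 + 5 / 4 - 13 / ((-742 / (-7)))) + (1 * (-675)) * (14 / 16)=-252067 / 424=-594.50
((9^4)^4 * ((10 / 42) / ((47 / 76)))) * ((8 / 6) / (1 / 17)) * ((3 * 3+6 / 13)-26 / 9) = 454583827800831832560 / 4277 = 106285674024042981.66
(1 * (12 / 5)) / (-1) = -12 / 5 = -2.40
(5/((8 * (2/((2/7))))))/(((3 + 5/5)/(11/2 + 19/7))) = 575/3136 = 0.18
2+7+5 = 14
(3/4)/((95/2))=3/190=0.02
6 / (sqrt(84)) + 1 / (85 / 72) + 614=sqrt(21) / 7 + 52262 / 85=615.50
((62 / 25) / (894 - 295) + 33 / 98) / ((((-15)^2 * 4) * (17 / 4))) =500251 / 5613378750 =0.00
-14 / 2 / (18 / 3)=-7 / 6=-1.17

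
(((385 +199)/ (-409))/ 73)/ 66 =-4/ 13497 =-0.00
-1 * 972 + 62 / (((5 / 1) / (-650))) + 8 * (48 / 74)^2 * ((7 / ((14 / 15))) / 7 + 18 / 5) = -432014872 / 47915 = -9016.28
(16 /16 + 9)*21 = 210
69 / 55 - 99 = -5376 / 55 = -97.75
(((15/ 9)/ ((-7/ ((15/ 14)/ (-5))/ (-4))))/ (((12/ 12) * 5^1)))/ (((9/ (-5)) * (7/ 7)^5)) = 0.02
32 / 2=16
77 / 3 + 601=1880 / 3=626.67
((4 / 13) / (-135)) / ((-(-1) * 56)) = -1 / 24570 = -0.00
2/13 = 0.15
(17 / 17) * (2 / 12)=1 / 6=0.17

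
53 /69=0.77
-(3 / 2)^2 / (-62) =9 / 248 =0.04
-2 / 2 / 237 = -1 / 237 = -0.00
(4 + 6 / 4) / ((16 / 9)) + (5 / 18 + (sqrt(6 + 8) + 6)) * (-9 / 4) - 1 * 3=-449 / 32 - 9 * sqrt(14) / 4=-22.45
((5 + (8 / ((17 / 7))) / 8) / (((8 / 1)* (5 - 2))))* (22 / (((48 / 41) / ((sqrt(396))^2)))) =114103 / 68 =1677.99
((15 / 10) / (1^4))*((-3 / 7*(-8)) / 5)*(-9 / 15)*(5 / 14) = -0.22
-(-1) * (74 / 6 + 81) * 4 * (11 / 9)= 12320 / 27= 456.30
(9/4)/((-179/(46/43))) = -207/15394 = -0.01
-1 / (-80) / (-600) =-0.00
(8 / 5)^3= 512 / 125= 4.10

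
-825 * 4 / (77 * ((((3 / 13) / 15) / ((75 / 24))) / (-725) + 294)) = -176718750 / 1212290597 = -0.15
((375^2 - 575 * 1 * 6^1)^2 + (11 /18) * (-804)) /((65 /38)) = 2145135735238 /195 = 11000696078.14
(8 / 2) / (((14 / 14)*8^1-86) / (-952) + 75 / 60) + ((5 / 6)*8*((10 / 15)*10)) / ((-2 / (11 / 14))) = -14.46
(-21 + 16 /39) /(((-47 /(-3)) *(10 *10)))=-803 /61100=-0.01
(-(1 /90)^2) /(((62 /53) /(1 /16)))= -53 /8035200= -0.00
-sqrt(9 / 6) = -sqrt(6) / 2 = -1.22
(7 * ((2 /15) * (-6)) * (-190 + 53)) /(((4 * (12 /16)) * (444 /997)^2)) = 953254631 /739260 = 1289.47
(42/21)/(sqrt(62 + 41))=2* sqrt(103)/103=0.20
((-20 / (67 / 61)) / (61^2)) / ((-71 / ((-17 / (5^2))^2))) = 1156 / 36272125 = 0.00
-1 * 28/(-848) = 7/212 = 0.03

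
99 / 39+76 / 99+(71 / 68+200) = 17883917 / 87516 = 204.35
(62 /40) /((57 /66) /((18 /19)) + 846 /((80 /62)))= 3069 /1299992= 0.00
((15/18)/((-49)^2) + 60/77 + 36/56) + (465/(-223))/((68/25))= 787944667/1201489212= 0.66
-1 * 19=-19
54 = 54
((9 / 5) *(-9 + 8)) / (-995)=9 / 4975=0.00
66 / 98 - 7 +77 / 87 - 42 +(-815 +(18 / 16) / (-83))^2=1248389580279815 / 1879539648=664199.65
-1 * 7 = -7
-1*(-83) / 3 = 83 / 3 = 27.67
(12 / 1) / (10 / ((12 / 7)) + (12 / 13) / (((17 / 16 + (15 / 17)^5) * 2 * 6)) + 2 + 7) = 33965164584 / 42121023605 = 0.81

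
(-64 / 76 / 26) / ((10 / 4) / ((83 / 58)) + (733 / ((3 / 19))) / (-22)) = 43824 / 283153637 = 0.00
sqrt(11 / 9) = sqrt(11) / 3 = 1.11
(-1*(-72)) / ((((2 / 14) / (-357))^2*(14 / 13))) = 417522924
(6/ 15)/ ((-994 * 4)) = -1/ 9940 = -0.00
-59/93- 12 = -12.63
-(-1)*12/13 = 12/13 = 0.92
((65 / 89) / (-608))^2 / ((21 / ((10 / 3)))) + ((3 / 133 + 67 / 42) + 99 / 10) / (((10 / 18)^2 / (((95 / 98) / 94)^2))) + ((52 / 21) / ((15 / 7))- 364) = -295835357493521213197 / 815331743553815040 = -362.84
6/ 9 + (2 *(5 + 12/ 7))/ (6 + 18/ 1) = 103/ 84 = 1.23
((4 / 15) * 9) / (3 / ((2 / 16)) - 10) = 6 / 35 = 0.17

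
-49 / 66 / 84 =-7 / 792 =-0.01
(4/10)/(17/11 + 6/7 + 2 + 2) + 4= 4.06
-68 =-68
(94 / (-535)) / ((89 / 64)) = -6016 / 47615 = -0.13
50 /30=5 /3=1.67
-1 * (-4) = 4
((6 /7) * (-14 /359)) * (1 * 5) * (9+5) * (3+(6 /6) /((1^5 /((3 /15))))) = -2688 /359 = -7.49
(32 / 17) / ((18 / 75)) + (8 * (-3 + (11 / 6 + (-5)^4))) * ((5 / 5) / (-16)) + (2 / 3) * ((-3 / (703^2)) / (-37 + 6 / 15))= -1870032986539 / 6149936796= -304.07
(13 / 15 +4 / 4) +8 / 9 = 124 / 45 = 2.76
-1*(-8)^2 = -64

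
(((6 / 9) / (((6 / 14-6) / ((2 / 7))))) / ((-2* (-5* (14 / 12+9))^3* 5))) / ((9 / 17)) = -0.00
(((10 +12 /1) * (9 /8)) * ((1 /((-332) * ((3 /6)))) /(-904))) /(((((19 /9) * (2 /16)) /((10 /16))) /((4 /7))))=4455 /19958512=0.00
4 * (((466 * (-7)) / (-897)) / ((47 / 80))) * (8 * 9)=25052160 / 14053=1782.69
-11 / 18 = -0.61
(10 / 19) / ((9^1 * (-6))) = -5 / 513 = -0.01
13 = 13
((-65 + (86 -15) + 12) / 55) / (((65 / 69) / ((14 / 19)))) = 17388 / 67925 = 0.26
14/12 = 1.17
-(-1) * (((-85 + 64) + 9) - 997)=-1009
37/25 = 1.48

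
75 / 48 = 25 / 16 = 1.56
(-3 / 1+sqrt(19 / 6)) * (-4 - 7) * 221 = 7293 - 2431 * sqrt(114) / 6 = 2967.00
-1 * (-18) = 18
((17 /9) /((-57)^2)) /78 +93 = 212114231 /2280798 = 93.00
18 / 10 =9 / 5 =1.80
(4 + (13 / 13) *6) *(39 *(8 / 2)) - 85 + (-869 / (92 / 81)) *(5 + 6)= -638579 / 92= -6941.08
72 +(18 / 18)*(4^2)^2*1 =328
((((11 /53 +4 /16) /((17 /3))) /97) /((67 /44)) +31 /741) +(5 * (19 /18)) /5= 294677311 /268391682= 1.10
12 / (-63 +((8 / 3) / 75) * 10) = -540 / 2819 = -0.19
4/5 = 0.80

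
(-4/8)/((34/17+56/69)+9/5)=-345/3182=-0.11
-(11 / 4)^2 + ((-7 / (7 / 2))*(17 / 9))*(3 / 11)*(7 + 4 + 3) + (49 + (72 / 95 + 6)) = 1693961 / 50160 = 33.77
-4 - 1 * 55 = -59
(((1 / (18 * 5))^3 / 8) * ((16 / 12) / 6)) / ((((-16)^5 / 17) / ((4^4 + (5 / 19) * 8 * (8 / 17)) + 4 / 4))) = -9259 / 58095304704000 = -0.00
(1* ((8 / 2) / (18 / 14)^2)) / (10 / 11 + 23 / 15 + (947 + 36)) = 5390 / 2195073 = 0.00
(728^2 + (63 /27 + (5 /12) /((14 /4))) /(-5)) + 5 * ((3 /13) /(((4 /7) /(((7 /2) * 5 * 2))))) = 530054.18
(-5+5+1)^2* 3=3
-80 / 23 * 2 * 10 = -1600 / 23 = -69.57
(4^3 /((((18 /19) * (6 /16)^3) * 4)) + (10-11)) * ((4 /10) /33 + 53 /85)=138326923 /681615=202.94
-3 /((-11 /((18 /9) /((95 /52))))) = 312 /1045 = 0.30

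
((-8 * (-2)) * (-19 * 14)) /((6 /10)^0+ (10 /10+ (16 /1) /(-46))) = -2576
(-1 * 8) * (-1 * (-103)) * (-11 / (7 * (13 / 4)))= 36256 / 91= 398.42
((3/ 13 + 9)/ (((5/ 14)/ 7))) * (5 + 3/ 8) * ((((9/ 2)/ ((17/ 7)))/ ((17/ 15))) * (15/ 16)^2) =1344002625/ 961792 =1397.39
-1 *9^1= -9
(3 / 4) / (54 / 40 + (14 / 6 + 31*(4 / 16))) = 45 / 686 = 0.07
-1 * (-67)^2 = -4489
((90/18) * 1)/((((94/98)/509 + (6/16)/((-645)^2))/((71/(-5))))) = -1964537723400/52166741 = -37658.82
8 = 8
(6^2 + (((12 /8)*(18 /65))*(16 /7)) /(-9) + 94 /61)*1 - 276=-6621358 /27755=-238.56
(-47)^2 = 2209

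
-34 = -34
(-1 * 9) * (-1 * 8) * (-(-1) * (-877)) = -63144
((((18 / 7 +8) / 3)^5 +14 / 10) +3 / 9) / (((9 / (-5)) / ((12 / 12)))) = -11130428662 / 36756909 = -302.81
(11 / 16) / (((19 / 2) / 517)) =5687 / 152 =37.41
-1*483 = -483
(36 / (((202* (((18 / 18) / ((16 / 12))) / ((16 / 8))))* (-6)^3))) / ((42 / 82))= -82 / 19089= -0.00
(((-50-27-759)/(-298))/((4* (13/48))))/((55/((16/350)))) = 3648/1694875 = 0.00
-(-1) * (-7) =-7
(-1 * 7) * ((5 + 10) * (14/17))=-1470/17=-86.47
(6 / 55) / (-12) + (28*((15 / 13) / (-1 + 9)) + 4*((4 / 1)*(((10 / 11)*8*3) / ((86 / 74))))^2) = 328092900659 / 14542385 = 22561.15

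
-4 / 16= -1 / 4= -0.25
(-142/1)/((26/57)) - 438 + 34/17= -9715/13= -747.31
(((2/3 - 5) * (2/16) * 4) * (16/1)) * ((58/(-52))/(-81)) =-116/243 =-0.48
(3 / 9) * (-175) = -175 / 3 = -58.33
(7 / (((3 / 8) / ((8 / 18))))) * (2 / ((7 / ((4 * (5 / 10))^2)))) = 256 / 27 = 9.48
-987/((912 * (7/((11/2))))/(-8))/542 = 517/41192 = 0.01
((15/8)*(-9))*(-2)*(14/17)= 27.79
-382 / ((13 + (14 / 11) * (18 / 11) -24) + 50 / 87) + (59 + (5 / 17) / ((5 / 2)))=156624453 / 1492991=104.91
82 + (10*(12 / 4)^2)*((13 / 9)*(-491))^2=407427628 / 9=45269736.44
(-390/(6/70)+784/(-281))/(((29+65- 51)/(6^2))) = -46056024/12083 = -3811.64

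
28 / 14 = 2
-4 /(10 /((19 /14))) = -19 /35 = -0.54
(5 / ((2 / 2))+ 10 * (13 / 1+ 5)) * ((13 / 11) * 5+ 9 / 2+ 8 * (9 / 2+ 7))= 416805 / 22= 18945.68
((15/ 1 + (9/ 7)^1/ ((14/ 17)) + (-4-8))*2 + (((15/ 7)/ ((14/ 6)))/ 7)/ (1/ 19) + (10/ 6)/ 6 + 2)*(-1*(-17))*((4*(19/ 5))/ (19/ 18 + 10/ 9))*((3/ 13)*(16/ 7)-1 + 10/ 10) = 354628160/ 405769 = 873.97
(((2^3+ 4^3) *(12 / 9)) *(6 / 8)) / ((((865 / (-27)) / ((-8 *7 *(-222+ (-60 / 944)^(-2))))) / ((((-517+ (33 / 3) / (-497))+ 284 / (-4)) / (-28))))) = 725436545184 / 10747625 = 67497.38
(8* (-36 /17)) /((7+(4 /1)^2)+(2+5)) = -48 /85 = -0.56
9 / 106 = 0.08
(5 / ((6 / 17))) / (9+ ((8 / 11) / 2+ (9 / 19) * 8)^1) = 17765 / 16494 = 1.08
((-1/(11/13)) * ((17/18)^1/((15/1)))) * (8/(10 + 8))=-442/13365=-0.03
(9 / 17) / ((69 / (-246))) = -738 / 391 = -1.89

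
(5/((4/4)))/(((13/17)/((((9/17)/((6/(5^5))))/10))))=180.29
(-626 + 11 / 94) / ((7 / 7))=-625.88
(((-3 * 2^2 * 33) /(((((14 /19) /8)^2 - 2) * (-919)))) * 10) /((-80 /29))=8291448 /10571257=0.78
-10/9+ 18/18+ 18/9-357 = -3196/9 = -355.11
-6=-6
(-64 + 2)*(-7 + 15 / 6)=279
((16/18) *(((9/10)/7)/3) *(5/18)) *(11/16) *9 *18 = 33/28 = 1.18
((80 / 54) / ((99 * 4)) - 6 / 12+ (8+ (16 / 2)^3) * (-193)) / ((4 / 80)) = -5365272130 / 2673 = -2007209.93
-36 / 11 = -3.27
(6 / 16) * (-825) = -2475 / 8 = -309.38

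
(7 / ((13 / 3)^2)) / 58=0.01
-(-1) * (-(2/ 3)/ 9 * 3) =-2/ 9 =-0.22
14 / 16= 7 / 8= 0.88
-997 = -997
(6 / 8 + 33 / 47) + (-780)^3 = -89215775727 / 188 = -474551998.55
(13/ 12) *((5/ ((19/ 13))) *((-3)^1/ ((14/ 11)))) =-9295/ 1064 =-8.74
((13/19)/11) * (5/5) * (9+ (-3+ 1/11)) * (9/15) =2613/11495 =0.23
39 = 39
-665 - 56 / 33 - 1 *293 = -31670 / 33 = -959.70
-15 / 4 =-3.75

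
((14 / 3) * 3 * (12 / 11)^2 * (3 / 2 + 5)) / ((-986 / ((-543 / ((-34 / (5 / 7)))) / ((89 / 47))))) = -0.66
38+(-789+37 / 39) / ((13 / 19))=-564680 / 507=-1113.77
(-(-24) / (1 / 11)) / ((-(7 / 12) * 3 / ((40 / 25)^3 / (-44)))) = 12288 / 875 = 14.04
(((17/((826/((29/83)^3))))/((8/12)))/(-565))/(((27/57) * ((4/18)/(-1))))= 23632941/1067389100120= 0.00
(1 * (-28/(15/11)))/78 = -154/585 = -0.26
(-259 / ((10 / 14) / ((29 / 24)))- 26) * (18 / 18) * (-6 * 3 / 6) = 55697 / 40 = 1392.42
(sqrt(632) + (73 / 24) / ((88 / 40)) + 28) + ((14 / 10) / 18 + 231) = 2 * sqrt(158) + 1031423 / 3960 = 285.60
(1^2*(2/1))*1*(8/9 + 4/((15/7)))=248/45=5.51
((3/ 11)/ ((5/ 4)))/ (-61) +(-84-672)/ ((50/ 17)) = -4311906/ 16775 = -257.04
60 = 60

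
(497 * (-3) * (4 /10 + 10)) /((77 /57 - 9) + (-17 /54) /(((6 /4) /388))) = 29830437 /171370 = 174.07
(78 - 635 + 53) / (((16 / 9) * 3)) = -189 / 2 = -94.50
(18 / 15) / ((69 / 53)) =106 / 115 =0.92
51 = 51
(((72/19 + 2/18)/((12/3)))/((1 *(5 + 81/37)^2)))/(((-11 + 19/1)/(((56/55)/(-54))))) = -913123/20534199840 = -0.00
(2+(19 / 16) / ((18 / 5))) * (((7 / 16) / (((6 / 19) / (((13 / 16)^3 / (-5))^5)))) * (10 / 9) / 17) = -4567982650256501426951 / 1524069995369883154513920000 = -0.00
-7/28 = -0.25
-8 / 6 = -4 / 3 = -1.33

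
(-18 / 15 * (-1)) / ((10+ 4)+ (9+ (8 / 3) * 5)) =18 / 545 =0.03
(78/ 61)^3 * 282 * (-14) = -1873531296/ 226981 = -8254.13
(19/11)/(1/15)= 285/11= 25.91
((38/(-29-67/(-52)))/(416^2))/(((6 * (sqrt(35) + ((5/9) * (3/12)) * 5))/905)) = 257925/10726665664-92853 * sqrt(35)/2681666416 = -0.00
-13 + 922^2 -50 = 850021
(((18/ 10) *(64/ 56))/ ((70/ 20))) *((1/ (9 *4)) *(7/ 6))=2/ 105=0.02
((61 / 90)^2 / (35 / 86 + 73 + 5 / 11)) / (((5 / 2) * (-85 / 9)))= -1760033 / 6681605625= -0.00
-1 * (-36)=36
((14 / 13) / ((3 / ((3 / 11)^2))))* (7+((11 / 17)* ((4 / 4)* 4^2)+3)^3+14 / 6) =493203382 / 7728149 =63.82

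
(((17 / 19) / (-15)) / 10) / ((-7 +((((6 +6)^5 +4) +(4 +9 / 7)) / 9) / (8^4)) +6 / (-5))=731136 / 177699685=0.00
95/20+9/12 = 11/2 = 5.50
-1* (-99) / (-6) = -33 / 2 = -16.50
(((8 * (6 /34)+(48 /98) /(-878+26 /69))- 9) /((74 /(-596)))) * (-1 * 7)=-28518795786 /66657017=-427.84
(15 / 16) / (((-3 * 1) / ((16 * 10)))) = -50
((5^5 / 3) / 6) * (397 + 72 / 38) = 23684375 / 342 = 69252.56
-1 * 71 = -71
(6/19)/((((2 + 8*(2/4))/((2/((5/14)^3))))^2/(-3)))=-15059072/296875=-50.73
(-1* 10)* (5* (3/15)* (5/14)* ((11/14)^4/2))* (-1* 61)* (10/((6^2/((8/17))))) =111637625/20571768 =5.43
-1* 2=-2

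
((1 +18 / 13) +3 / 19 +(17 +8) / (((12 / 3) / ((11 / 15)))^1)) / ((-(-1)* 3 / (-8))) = -42242 / 2223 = -19.00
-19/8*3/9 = -19/24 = -0.79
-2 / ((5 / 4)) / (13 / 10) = -16 / 13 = -1.23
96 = 96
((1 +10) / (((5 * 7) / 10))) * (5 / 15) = 22 / 21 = 1.05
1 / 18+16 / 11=299 / 198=1.51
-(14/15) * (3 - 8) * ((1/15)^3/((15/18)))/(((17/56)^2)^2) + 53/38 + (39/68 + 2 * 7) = 1731379545613/107115682500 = 16.16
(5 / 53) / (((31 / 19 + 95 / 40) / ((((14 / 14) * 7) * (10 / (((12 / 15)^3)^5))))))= 14495849609375 / 309438971904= 46.85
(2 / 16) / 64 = 1 / 512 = 0.00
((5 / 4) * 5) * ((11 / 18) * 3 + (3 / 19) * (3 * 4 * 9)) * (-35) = -1883875 / 456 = -4131.30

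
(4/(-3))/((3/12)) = -16/3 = -5.33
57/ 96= 0.59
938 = 938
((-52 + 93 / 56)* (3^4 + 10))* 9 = -329823 / 8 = -41227.88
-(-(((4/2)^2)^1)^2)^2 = -256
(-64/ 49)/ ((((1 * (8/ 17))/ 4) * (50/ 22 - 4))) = 5984/ 931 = 6.43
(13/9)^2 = 169/81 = 2.09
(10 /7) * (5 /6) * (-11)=-275 /21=-13.10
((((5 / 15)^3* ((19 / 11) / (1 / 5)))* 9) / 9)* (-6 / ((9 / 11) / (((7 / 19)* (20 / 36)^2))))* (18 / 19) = -3500 / 13851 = -0.25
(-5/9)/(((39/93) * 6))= -155/702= -0.22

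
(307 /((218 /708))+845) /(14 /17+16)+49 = 158.49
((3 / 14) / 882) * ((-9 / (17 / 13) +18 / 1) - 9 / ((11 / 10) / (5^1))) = -1857 / 256564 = -0.01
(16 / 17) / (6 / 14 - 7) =-56 / 391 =-0.14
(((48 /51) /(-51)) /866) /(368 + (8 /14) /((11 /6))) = -0.00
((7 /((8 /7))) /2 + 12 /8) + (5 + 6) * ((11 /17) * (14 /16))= 2935 /272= 10.79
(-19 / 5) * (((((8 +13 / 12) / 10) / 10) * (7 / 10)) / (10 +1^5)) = -14497 / 660000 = -0.02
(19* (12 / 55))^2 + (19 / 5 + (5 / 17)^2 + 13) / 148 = 2238222253 / 129385300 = 17.30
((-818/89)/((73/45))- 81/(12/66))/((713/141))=-35939349/402814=-89.22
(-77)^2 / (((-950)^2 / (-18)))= -53361 / 451250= -0.12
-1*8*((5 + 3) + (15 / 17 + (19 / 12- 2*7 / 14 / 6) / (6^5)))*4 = -14090401 / 49572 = -284.24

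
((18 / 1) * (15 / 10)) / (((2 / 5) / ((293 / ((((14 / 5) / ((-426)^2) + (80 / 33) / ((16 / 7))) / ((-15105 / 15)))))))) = -99392303481075 / 5293127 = -18777615.48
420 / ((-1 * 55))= -84 / 11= -7.64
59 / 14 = 4.21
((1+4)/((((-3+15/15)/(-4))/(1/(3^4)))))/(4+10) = 5/567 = 0.01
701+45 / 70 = 9823 / 14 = 701.64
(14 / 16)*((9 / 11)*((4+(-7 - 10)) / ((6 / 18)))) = -2457 / 88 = -27.92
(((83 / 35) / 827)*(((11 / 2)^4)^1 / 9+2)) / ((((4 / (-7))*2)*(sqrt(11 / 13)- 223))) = 1239107*sqrt(143) / 3079453720320+3592171193 / 3079453720320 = 0.00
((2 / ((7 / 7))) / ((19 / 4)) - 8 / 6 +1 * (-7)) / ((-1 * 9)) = 451 / 513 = 0.88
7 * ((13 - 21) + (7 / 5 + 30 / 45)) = -623 / 15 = -41.53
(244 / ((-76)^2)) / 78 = 61 / 112632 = 0.00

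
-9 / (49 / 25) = -4.59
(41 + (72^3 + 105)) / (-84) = -26671 / 6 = -4445.17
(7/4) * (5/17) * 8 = 4.12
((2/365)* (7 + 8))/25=6/1825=0.00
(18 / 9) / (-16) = -1 / 8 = -0.12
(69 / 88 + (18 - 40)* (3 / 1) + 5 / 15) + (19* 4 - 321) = -81809 / 264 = -309.88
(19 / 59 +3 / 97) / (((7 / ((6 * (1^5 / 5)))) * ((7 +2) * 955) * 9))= 808 / 1032972885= 0.00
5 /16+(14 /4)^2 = 12.56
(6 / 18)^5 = 1 / 243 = 0.00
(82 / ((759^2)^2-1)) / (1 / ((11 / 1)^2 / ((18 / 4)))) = 4961 / 746705966760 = 0.00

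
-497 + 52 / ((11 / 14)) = -4739 / 11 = -430.82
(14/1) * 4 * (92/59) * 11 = 56672/59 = 960.54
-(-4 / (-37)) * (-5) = 20 / 37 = 0.54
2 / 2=1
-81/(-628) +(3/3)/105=9133/65940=0.14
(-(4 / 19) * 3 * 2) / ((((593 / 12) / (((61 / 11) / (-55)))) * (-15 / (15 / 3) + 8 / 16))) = -35136 / 34082675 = -0.00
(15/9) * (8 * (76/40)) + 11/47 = 3605/141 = 25.57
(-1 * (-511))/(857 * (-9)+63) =-511/7650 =-0.07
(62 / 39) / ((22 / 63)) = 4.55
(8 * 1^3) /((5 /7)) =56 /5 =11.20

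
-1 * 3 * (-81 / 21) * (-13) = -1053 / 7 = -150.43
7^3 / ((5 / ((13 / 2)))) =4459 / 10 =445.90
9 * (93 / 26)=837 / 26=32.19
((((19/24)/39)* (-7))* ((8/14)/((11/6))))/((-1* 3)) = 19/1287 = 0.01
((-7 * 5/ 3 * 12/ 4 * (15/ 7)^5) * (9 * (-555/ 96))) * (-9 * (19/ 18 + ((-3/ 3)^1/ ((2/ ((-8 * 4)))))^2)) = -190356584.11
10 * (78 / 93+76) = 23820 / 31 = 768.39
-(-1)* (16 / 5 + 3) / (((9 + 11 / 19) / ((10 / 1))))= 589 / 91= 6.47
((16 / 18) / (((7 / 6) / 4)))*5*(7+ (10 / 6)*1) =8320 / 63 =132.06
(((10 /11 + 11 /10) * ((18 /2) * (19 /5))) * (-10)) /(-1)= 687.11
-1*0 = 0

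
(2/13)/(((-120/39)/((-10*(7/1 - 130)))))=-61.50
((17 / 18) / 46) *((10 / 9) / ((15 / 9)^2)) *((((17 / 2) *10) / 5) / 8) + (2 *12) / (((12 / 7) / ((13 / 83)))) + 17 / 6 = 6932267 / 1374480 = 5.04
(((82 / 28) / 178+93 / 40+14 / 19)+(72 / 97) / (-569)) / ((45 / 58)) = 777299702609 / 195995862300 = 3.97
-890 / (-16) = 445 / 8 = 55.62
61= 61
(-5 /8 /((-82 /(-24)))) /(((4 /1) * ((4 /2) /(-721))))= 10815 /656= 16.49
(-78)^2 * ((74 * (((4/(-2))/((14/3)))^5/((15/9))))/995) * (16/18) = -291739968/83614825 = -3.49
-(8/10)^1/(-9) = 4/45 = 0.09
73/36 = 2.03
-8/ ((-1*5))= 8/ 5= 1.60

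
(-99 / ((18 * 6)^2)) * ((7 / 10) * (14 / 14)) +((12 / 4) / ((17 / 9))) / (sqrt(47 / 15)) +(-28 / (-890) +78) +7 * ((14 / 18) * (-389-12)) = -485643617 / 230688 +27 * sqrt(705) / 799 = -2104.30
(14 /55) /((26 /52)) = 28 /55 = 0.51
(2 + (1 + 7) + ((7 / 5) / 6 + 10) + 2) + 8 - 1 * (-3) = 997 / 30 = 33.23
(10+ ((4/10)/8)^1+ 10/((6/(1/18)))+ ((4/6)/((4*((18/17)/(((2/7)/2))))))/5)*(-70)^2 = 1342460/27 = 49720.74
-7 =-7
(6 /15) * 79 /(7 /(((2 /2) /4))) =79 /70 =1.13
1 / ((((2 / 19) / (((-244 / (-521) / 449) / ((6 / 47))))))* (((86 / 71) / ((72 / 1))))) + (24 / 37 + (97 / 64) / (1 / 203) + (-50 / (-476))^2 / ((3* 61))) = 19316687603880260947 / 61727577079683648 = 312.93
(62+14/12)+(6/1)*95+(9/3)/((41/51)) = 156677/246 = 636.90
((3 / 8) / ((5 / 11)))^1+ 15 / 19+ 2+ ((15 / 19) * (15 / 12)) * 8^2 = 50747 / 760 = 66.77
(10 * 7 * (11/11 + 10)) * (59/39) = 45430/39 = 1164.87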